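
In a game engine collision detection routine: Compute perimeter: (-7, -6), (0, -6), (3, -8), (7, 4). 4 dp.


Sides: (-7, -6)->(0, -6): sqrt(49) = 7, (0, -6)->(3, -8): sqrt(13) = 3.605551, (3, -8)->(7, 4): sqrt(160) = 12.649111, (7, 4)->(-7, -6): sqrt(296) = 17.204651
Sum = 40.459313
Perimeter = 40.4593

40.4593


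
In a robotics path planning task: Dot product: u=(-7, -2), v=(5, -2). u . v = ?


u . v = u_x*v_x + u_y*v_y = (-7)*5 + (-2)*(-2)
= (-35) + 4 = -31

-31


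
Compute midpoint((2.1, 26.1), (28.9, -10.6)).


M = ((2.1+28.9)/2, (26.1+(-10.6))/2)
= (15.5, 7.75)

(15.5, 7.75)


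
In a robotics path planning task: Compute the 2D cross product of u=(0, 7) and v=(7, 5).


u x v = u_x*v_y - u_y*v_x = 0*5 - 7*7
= 0 - 49 = -49

-49


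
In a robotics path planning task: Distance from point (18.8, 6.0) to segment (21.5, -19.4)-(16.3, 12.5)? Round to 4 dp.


Project P onto AB: t = 0.7891 (clamped to [0,1])
Closest point on segment: (17.3968, 5.7713)
Distance: 1.4217

1.4217


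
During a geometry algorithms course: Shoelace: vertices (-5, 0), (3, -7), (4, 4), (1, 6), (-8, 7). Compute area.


Shoelace sum: ((-5)*(-7) - 3*0) + (3*4 - 4*(-7)) + (4*6 - 1*4) + (1*7 - (-8)*6) + ((-8)*0 - (-5)*7)
= 185
Area = |185|/2 = 92.5

92.5


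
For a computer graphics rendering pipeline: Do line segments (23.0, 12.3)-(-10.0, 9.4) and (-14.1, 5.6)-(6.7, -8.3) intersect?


Cross products: d1=655.05, d2=136.03, d3=113.51, d4=632.53
d1*d2 < 0 and d3*d4 < 0? no

No, they don't intersect


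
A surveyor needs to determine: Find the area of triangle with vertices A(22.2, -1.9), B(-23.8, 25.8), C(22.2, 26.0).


Area = |x_A(y_B-y_C) + x_B(y_C-y_A) + x_C(y_A-y_B)|/2
= |(-4.44) + (-664.02) + (-614.94)|/2
= 1283.4/2 = 641.7

641.7


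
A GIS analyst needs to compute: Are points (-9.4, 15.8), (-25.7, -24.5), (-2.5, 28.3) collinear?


Cross product: ((-25.7)-(-9.4))*(28.3-15.8) - ((-24.5)-15.8)*((-2.5)-(-9.4))
= 74.32

No, not collinear


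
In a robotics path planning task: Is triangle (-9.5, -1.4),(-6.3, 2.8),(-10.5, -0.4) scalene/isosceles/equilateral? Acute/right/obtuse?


Side lengths squared: AB^2=27.88, BC^2=27.88, CA^2=2
Sorted: [2, 27.88, 27.88]
By sides: Isosceles, By angles: Acute

Isosceles, Acute


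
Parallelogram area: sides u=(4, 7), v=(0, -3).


|u x v| = |4*(-3) - 7*0|
= |(-12) - 0| = 12

12


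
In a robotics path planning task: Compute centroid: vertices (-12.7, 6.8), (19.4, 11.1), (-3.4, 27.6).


Centroid = ((x_A+x_B+x_C)/3, (y_A+y_B+y_C)/3)
= (((-12.7)+19.4+(-3.4))/3, (6.8+11.1+27.6)/3)
= (1.1, 15.1667)

(1.1, 15.1667)


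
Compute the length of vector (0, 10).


|u| = sqrt(0^2 + 10^2) = sqrt(100) = 10

10


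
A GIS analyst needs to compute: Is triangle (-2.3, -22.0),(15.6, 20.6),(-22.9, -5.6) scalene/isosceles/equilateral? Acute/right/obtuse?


Side lengths squared: AB^2=2135.17, BC^2=2168.69, CA^2=693.32
Sorted: [693.32, 2135.17, 2168.69]
By sides: Scalene, By angles: Acute

Scalene, Acute


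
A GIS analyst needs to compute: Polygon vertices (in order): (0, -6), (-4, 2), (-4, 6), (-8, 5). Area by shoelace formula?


Shoelace sum: (0*2 - (-4)*(-6)) + ((-4)*6 - (-4)*2) + ((-4)*5 - (-8)*6) + ((-8)*(-6) - 0*5)
= 36
Area = |36|/2 = 18

18


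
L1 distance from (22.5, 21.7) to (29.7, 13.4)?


|22.5-29.7| + |21.7-13.4| = 7.2 + 8.3 = 15.5

15.5


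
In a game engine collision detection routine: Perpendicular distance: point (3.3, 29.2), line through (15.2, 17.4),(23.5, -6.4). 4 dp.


|cross product| = 185.28
|line direction| = sqrt(635.33) = 25.2058
Distance = 185.28/sqrt(635.33) = 7.3507

7.3507


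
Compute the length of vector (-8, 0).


|u| = sqrt((-8)^2 + 0^2) = sqrt(64) = 8

8


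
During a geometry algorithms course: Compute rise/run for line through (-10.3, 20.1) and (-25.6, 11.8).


slope = (y2-y1)/(x2-x1) = (11.8-20.1)/((-25.6)-(-10.3)) = (-8.3)/(-15.3) = 0.5425

0.5425


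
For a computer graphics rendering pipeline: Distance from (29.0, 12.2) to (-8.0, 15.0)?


dx=-37, dy=2.8
d^2 = (-37)^2 + 2.8^2 = 1376.84
d = sqrt(1376.84) = 37.1058

37.1058


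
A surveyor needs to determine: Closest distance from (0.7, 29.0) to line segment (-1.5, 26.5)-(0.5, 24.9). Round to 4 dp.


Project P onto AB: t = 0.061 (clamped to [0,1])
Closest point on segment: (-1.378, 26.4024)
Distance: 3.3265

3.3265


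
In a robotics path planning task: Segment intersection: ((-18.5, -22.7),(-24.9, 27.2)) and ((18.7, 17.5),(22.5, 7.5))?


Cross products: d1=-524.76, d2=-399.14, d3=-2113.56, d4=-2239.18
d1*d2 < 0 and d3*d4 < 0? no

No, they don't intersect


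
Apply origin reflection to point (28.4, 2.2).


Reflection over origin: (x,y) -> (-x,-y)
(28.4, 2.2) -> (-28.4, -2.2)

(-28.4, -2.2)


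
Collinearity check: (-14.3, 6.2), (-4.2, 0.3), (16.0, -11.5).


Cross product: ((-4.2)-(-14.3))*((-11.5)-6.2) - (0.3-6.2)*(16-(-14.3))
= 0

Yes, collinear


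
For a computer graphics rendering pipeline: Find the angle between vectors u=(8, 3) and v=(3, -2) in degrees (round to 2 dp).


u.v = 18, |u| = sqrt(73) = 8.544, |v| = sqrt(13) = 3.6056
cos(theta) = u.v/(|u||v|) = 18/sqrt(949) = 0.584305
theta = acos(0.584305) = 54.25 degrees

54.25 degrees


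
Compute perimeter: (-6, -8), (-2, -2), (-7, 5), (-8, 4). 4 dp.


Sides: (-6, -8)->(-2, -2): sqrt(52) = 7.211103, (-2, -2)->(-7, 5): sqrt(74) = 8.602325, (-7, 5)->(-8, 4): sqrt(2) = 1.414214, (-8, 4)->(-6, -8): sqrt(148) = 12.165525
Sum = 29.393167
Perimeter = 29.3932

29.3932


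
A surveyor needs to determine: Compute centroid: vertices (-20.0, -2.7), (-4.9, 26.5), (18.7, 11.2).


Centroid = ((x_A+x_B+x_C)/3, (y_A+y_B+y_C)/3)
= (((-20)+(-4.9)+18.7)/3, ((-2.7)+26.5+11.2)/3)
= (-2.0667, 11.6667)

(-2.0667, 11.6667)


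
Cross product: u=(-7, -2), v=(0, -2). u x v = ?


u x v = u_x*v_y - u_y*v_x = (-7)*(-2) - (-2)*0
= 14 - 0 = 14

14


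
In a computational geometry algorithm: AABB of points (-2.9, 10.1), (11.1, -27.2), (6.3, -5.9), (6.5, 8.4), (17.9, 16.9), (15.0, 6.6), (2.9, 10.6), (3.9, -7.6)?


x range: [-2.9, 17.9]
y range: [-27.2, 16.9]
Bounding box: (-2.9,-27.2) to (17.9,16.9)

(-2.9,-27.2) to (17.9,16.9)


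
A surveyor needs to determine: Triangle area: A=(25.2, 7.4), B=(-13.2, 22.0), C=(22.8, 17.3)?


Area = |x_A(y_B-y_C) + x_B(y_C-y_A) + x_C(y_A-y_B)|/2
= |118.44 + (-130.68) + (-332.88)|/2
= 345.12/2 = 172.56

172.56


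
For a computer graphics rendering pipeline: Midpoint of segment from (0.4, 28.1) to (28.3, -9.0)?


M = ((0.4+28.3)/2, (28.1+(-9))/2)
= (14.35, 9.55)

(14.35, 9.55)


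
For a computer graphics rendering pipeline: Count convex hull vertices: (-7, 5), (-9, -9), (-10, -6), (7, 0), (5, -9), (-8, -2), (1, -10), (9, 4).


Convex hull vertices (CCW): (-10, -6), (-9, -9), (1, -10), (5, -9), (9, 4), (-7, 5)
Count = 6

6


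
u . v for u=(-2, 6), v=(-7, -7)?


u . v = u_x*v_x + u_y*v_y = (-2)*(-7) + 6*(-7)
= 14 + (-42) = -28

-28


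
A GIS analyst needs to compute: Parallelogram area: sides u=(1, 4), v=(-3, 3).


|u x v| = |1*3 - 4*(-3)|
= |3 - (-12)| = 15

15


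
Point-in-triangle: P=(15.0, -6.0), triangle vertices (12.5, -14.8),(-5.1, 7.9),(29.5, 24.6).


Cross products: AB x AP = -211.63, BC x BP = -816.61, CA x CP = -51.1
All same sign? yes

Yes, inside


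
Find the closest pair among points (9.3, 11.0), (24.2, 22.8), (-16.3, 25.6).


d(P0,P1) = 19.0066, d(P0,P2) = 29.4707, d(P1,P2) = 40.5967
Closest: P0 and P1

Closest pair: (9.3, 11.0) and (24.2, 22.8), distance = 19.0066


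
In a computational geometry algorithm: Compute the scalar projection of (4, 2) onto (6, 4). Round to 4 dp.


u.v = 32, |v| = sqrt(52) = 7.2111
Scalar projection = u.v / |v| = 32 / sqrt(52) = 4.4376

4.4376


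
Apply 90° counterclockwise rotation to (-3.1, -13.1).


90° CCW: (x,y) -> (-y, x)
(-3.1,-13.1) -> (13.1, -3.1)

(13.1, -3.1)


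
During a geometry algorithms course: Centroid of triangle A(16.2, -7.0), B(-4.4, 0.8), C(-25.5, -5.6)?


Centroid = ((x_A+x_B+x_C)/3, (y_A+y_B+y_C)/3)
= ((16.2+(-4.4)+(-25.5))/3, ((-7)+0.8+(-5.6))/3)
= (-4.5667, -3.9333)

(-4.5667, -3.9333)


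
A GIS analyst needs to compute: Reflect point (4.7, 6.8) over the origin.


Reflection over origin: (x,y) -> (-x,-y)
(4.7, 6.8) -> (-4.7, -6.8)

(-4.7, -6.8)


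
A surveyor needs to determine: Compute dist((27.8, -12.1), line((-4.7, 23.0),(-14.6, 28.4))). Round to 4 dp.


|cross product| = 171.99
|line direction| = sqrt(127.17) = 11.277
Distance = 171.99/sqrt(127.17) = 15.2514

15.2514


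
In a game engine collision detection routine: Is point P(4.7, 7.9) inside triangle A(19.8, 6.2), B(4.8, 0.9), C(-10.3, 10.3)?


Cross products: AB x AP = -105.53, BC x BP = -104.76, CA x CP = -10.74
All same sign? yes

Yes, inside


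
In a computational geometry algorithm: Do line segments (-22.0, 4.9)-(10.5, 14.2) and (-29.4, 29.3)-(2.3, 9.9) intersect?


Cross products: d1=-629.92, d2=295.39, d3=861.82, d4=-63.49
d1*d2 < 0 and d3*d4 < 0? yes

Yes, they intersect


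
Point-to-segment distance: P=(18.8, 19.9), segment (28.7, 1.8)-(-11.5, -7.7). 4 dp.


Project P onto AB: t = 0.1325 (clamped to [0,1])
Closest point on segment: (23.3748, 0.5415)
Distance: 19.8917

19.8917


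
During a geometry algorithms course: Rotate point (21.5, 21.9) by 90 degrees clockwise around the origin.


90° CW: (x,y) -> (y, -x)
(21.5,21.9) -> (21.9, -21.5)

(21.9, -21.5)


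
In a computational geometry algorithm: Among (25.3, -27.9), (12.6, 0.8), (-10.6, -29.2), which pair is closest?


d(P0,P1) = 31.3844, d(P0,P2) = 35.9235, d(P1,P2) = 37.9241
Closest: P0 and P1

Closest pair: (25.3, -27.9) and (12.6, 0.8), distance = 31.3844


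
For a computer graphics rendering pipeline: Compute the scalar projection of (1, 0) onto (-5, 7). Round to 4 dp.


u.v = -5, |v| = sqrt(74) = 8.6023
Scalar projection = u.v / |v| = -5 / sqrt(74) = -0.5812

-0.5812


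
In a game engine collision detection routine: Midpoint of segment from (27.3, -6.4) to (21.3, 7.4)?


M = ((27.3+21.3)/2, ((-6.4)+7.4)/2)
= (24.3, 0.5)

(24.3, 0.5)


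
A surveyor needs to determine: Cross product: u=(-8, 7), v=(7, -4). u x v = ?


u x v = u_x*v_y - u_y*v_x = (-8)*(-4) - 7*7
= 32 - 49 = -17

-17


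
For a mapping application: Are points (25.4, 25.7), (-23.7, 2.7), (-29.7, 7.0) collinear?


Cross product: ((-23.7)-25.4)*(7-25.7) - (2.7-25.7)*((-29.7)-25.4)
= -349.13

No, not collinear


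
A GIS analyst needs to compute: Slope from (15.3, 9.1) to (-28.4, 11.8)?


slope = (y2-y1)/(x2-x1) = (11.8-9.1)/((-28.4)-15.3) = 2.7/(-43.7) = -0.0618

-0.0618


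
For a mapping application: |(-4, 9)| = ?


|u| = sqrt((-4)^2 + 9^2) = sqrt(97) = 9.8489

9.8489


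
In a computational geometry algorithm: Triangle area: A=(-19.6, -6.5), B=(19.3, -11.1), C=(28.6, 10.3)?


Area = |x_A(y_B-y_C) + x_B(y_C-y_A) + x_C(y_A-y_B)|/2
= |419.44 + 324.24 + 131.56|/2
= 875.24/2 = 437.62

437.62


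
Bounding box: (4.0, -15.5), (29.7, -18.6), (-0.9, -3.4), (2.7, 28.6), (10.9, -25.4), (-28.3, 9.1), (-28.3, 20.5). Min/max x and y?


x range: [-28.3, 29.7]
y range: [-25.4, 28.6]
Bounding box: (-28.3,-25.4) to (29.7,28.6)

(-28.3,-25.4) to (29.7,28.6)


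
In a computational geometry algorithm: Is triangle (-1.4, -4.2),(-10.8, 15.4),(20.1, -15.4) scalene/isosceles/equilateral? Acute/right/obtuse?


Side lengths squared: AB^2=472.52, BC^2=1903.45, CA^2=587.69
Sorted: [472.52, 587.69, 1903.45]
By sides: Scalene, By angles: Obtuse

Scalene, Obtuse


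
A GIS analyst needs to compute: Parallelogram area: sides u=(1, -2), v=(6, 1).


|u x v| = |1*1 - (-2)*6|
= |1 - (-12)| = 13

13


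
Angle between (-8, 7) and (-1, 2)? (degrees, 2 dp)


u.v = 22, |u| = sqrt(113) = 10.6301, |v| = sqrt(5) = 2.2361
cos(theta) = u.v/(|u||v|) = 22/sqrt(565) = 0.925547
theta = acos(0.925547) = 22.25 degrees

22.25 degrees


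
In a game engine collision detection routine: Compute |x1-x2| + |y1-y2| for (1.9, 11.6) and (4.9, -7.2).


|1.9-4.9| + |11.6-(-7.2)| = 3 + 18.8 = 21.8

21.8


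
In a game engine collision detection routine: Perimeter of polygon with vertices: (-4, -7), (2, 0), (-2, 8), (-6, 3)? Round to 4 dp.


Sides: (-4, -7)->(2, 0): sqrt(85) = 9.219544, (2, 0)->(-2, 8): sqrt(80) = 8.944272, (-2, 8)->(-6, 3): sqrt(41) = 6.403124, (-6, 3)->(-4, -7): sqrt(104) = 10.198039
Sum = 34.764979
Perimeter = 34.765

34.765


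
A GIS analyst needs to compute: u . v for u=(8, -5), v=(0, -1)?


u . v = u_x*v_x + u_y*v_y = 8*0 + (-5)*(-1)
= 0 + 5 = 5

5


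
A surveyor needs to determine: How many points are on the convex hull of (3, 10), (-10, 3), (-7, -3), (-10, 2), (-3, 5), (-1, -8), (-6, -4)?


Convex hull vertices (CCW): (-10, 2), (-7, -3), (-6, -4), (-1, -8), (3, 10), (-10, 3)
Count = 6

6


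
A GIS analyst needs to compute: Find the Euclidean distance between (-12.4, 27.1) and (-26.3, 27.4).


dx=-13.9, dy=0.3
d^2 = (-13.9)^2 + 0.3^2 = 193.3
d = sqrt(193.3) = 13.9032

13.9032


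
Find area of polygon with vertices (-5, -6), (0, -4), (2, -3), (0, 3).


Shoelace sum: ((-5)*(-4) - 0*(-6)) + (0*(-3) - 2*(-4)) + (2*3 - 0*(-3)) + (0*(-6) - (-5)*3)
= 49
Area = |49|/2 = 24.5

24.5


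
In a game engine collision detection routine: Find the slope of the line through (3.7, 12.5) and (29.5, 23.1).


slope = (y2-y1)/(x2-x1) = (23.1-12.5)/(29.5-3.7) = 10.6/25.8 = 0.4109

0.4109


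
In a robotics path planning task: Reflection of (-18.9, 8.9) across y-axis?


Reflection over y-axis: (x,y) -> (-x,y)
(-18.9, 8.9) -> (18.9, 8.9)

(18.9, 8.9)


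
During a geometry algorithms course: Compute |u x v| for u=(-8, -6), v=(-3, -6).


|u x v| = |(-8)*(-6) - (-6)*(-3)|
= |48 - 18| = 30

30


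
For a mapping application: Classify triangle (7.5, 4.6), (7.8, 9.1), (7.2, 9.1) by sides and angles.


Side lengths squared: AB^2=20.34, BC^2=0.36, CA^2=20.34
Sorted: [0.36, 20.34, 20.34]
By sides: Isosceles, By angles: Acute

Isosceles, Acute


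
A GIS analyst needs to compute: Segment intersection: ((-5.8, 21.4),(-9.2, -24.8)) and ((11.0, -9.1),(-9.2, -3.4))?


Cross products: d1=-520.34, d2=432.28, d3=879.86, d4=-72.76
d1*d2 < 0 and d3*d4 < 0? yes

Yes, they intersect


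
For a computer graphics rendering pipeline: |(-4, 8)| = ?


|u| = sqrt((-4)^2 + 8^2) = sqrt(80) = 8.9443

8.9443


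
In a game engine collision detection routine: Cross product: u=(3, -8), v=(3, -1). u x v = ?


u x v = u_x*v_y - u_y*v_x = 3*(-1) - (-8)*3
= (-3) - (-24) = 21

21


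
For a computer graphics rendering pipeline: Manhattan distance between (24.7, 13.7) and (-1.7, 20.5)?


|24.7-(-1.7)| + |13.7-20.5| = 26.4 + 6.8 = 33.2

33.2


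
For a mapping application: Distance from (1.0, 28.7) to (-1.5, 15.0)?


dx=-2.5, dy=-13.7
d^2 = (-2.5)^2 + (-13.7)^2 = 193.94
d = sqrt(193.94) = 13.9262

13.9262


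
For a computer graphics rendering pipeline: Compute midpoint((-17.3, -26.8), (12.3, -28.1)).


M = (((-17.3)+12.3)/2, ((-26.8)+(-28.1))/2)
= (-2.5, -27.45)

(-2.5, -27.45)


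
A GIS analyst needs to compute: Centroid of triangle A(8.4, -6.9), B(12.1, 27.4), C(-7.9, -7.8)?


Centroid = ((x_A+x_B+x_C)/3, (y_A+y_B+y_C)/3)
= ((8.4+12.1+(-7.9))/3, ((-6.9)+27.4+(-7.8))/3)
= (4.2, 4.2333)

(4.2, 4.2333)


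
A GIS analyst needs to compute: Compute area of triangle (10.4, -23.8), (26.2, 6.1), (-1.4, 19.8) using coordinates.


Area = |x_A(y_B-y_C) + x_B(y_C-y_A) + x_C(y_A-y_B)|/2
= |(-142.48) + 1142.32 + 41.86|/2
= 1041.7/2 = 520.85

520.85


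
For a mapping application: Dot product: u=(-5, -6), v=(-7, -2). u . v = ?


u . v = u_x*v_x + u_y*v_y = (-5)*(-7) + (-6)*(-2)
= 35 + 12 = 47

47


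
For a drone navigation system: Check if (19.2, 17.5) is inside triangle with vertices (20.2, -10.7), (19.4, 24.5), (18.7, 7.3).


Cross products: AB x AP = 12.64, BC x BP = 1.46, CA x CP = 24.3
All same sign? yes

Yes, inside


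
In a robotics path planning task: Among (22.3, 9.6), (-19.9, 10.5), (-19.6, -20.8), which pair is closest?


d(P0,P1) = 42.2096, d(P0,P2) = 51.7665, d(P1,P2) = 31.3014
Closest: P1 and P2

Closest pair: (-19.9, 10.5) and (-19.6, -20.8), distance = 31.3014


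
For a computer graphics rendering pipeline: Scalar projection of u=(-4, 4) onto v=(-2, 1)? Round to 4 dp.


u.v = 12, |v| = sqrt(5) = 2.2361
Scalar projection = u.v / |v| = 12 / sqrt(5) = 5.3666

5.3666


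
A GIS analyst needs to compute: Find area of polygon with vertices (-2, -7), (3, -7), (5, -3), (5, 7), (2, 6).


Shoelace sum: ((-2)*(-7) - 3*(-7)) + (3*(-3) - 5*(-7)) + (5*7 - 5*(-3)) + (5*6 - 2*7) + (2*(-7) - (-2)*6)
= 125
Area = |125|/2 = 62.5

62.5


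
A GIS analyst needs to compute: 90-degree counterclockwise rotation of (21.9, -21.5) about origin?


90° CCW: (x,y) -> (-y, x)
(21.9,-21.5) -> (21.5, 21.9)

(21.5, 21.9)


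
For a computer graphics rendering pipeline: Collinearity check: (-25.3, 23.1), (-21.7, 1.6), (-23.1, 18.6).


Cross product: ((-21.7)-(-25.3))*(18.6-23.1) - (1.6-23.1)*((-23.1)-(-25.3))
= 31.1

No, not collinear


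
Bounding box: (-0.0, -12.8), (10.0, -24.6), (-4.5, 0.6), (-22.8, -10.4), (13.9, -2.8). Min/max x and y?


x range: [-22.8, 13.9]
y range: [-24.6, 0.6]
Bounding box: (-22.8,-24.6) to (13.9,0.6)

(-22.8,-24.6) to (13.9,0.6)


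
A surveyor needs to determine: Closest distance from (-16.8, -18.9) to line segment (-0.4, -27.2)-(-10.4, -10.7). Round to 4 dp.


Project P onto AB: t = 0.8085 (clamped to [0,1])
Closest point on segment: (-8.4846, -13.8604)
Distance: 9.7233

9.7233


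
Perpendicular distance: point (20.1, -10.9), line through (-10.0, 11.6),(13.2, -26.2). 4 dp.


|cross product| = 615.78
|line direction| = sqrt(1967.08) = 44.3518
Distance = 615.78/sqrt(1967.08) = 13.884

13.884


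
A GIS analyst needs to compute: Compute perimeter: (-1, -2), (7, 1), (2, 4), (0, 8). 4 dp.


Sides: (-1, -2)->(7, 1): sqrt(73) = 8.544004, (7, 1)->(2, 4): sqrt(34) = 5.830952, (2, 4)->(0, 8): sqrt(20) = 4.472136, (0, 8)->(-1, -2): sqrt(101) = 10.049876
Sum = 28.896968
Perimeter = 28.897

28.897


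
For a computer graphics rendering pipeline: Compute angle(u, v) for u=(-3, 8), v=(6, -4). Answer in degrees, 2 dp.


u.v = -50, |u| = sqrt(73) = 8.544, |v| = sqrt(52) = 7.2111
cos(theta) = u.v/(|u||v|) = -50/sqrt(3796) = -0.811534
theta = acos(-0.811534) = 144.25 degrees

144.25 degrees


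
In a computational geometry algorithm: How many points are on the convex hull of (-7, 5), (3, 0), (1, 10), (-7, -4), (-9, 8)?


Convex hull vertices (CCW): (-9, 8), (-7, -4), (3, 0), (1, 10)
Count = 4

4


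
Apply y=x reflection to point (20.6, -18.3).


Reflection over y=x: (x,y) -> (y,x)
(20.6, -18.3) -> (-18.3, 20.6)

(-18.3, 20.6)


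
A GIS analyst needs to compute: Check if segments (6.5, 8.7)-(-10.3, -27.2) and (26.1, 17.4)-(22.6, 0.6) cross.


Cross products: d1=-298.83, d2=-455.42, d3=557.48, d4=714.07
d1*d2 < 0 and d3*d4 < 0? no

No, they don't intersect


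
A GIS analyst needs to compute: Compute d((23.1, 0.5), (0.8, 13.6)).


dx=-22.3, dy=13.1
d^2 = (-22.3)^2 + 13.1^2 = 668.9
d = sqrt(668.9) = 25.8631

25.8631


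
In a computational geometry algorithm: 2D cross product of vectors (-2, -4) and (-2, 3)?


u x v = u_x*v_y - u_y*v_x = (-2)*3 - (-4)*(-2)
= (-6) - 8 = -14

-14


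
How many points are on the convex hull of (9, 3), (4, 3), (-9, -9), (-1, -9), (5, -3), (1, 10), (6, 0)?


Convex hull vertices (CCW): (-9, -9), (-1, -9), (5, -3), (9, 3), (1, 10)
Count = 5

5


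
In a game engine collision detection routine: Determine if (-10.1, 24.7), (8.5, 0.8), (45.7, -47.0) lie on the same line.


Cross product: (8.5-(-10.1))*((-47)-24.7) - (0.8-24.7)*(45.7-(-10.1))
= 0

Yes, collinear


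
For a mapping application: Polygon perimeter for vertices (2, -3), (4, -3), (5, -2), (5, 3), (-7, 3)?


Sides: (2, -3)->(4, -3): sqrt(4) = 2, (4, -3)->(5, -2): sqrt(2) = 1.414214, (5, -2)->(5, 3): sqrt(25) = 5, (5, 3)->(-7, 3): sqrt(144) = 12, (-7, 3)->(2, -3): sqrt(117) = 10.816654
Sum = 31.230868
Perimeter = 31.2309

31.2309


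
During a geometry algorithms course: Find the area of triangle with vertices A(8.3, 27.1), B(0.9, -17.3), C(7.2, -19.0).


Area = |x_A(y_B-y_C) + x_B(y_C-y_A) + x_C(y_A-y_B)|/2
= |14.11 + (-41.49) + 319.68|/2
= 292.3/2 = 146.15

146.15


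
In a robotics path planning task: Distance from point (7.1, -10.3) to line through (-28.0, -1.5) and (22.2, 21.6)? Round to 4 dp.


|cross product| = 1252.57
|line direction| = sqrt(3053.65) = 55.2598
Distance = 1252.57/sqrt(3053.65) = 22.6669

22.6669


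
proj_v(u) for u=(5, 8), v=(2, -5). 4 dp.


u.v = -30, |v| = sqrt(29) = 5.3852
Scalar projection = u.v / |v| = -30 / sqrt(29) = -5.5709

-5.5709


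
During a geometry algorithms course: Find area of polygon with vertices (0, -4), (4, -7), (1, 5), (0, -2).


Shoelace sum: (0*(-7) - 4*(-4)) + (4*5 - 1*(-7)) + (1*(-2) - 0*5) + (0*(-4) - 0*(-2))
= 41
Area = |41|/2 = 20.5

20.5


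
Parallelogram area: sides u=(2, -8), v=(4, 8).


|u x v| = |2*8 - (-8)*4|
= |16 - (-32)| = 48

48


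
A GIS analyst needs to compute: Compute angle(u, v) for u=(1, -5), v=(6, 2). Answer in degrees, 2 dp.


u.v = -4, |u| = sqrt(26) = 5.099, |v| = sqrt(40) = 6.3246
cos(theta) = u.v/(|u||v|) = -4/sqrt(1040) = -0.124035
theta = acos(-0.124035) = 97.13 degrees

97.13 degrees


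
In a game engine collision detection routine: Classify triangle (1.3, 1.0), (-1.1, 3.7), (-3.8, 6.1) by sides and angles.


Side lengths squared: AB^2=13.05, BC^2=13.05, CA^2=52.02
Sorted: [13.05, 13.05, 52.02]
By sides: Isosceles, By angles: Obtuse

Isosceles, Obtuse


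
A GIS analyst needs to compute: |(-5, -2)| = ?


|u| = sqrt((-5)^2 + (-2)^2) = sqrt(29) = 5.3852

5.3852


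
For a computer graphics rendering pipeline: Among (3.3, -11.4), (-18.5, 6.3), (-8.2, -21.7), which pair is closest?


d(P0,P1) = 28.0808, d(P0,P2) = 15.4383, d(P1,P2) = 29.8344
Closest: P0 and P2

Closest pair: (3.3, -11.4) and (-8.2, -21.7), distance = 15.4383


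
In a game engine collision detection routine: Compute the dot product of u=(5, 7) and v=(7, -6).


u . v = u_x*v_x + u_y*v_y = 5*7 + 7*(-6)
= 35 + (-42) = -7

-7


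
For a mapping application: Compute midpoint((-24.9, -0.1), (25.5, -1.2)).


M = (((-24.9)+25.5)/2, ((-0.1)+(-1.2))/2)
= (0.3, -0.65)

(0.3, -0.65)


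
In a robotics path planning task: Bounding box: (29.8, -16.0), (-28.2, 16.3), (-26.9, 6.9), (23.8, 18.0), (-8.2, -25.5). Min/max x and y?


x range: [-28.2, 29.8]
y range: [-25.5, 18]
Bounding box: (-28.2,-25.5) to (29.8,18)

(-28.2,-25.5) to (29.8,18)


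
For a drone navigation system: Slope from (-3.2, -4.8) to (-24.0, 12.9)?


slope = (y2-y1)/(x2-x1) = (12.9-(-4.8))/((-24)-(-3.2)) = 17.7/(-20.8) = -0.851

-0.851


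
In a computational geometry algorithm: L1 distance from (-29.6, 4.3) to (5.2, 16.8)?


|(-29.6)-5.2| + |4.3-16.8| = 34.8 + 12.5 = 47.3

47.3


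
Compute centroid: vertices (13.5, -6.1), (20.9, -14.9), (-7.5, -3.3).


Centroid = ((x_A+x_B+x_C)/3, (y_A+y_B+y_C)/3)
= ((13.5+20.9+(-7.5))/3, ((-6.1)+(-14.9)+(-3.3))/3)
= (8.9667, -8.1)

(8.9667, -8.1)


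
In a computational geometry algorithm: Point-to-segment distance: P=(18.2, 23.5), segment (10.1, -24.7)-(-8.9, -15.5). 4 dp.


Project P onto AB: t = 0.6497 (clamped to [0,1])
Closest point on segment: (-2.2446, -18.7226)
Distance: 46.9119

46.9119


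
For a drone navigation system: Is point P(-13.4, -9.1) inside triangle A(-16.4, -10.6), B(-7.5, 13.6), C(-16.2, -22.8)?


Cross products: AB x AP = -59.25, BC x BP = -17.27, CA x CP = -36.9
All same sign? yes

Yes, inside


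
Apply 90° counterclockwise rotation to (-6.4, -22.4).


90° CCW: (x,y) -> (-y, x)
(-6.4,-22.4) -> (22.4, -6.4)

(22.4, -6.4)


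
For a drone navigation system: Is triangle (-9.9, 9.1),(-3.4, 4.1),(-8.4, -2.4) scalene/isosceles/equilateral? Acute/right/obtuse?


Side lengths squared: AB^2=67.25, BC^2=67.25, CA^2=134.5
Sorted: [67.25, 67.25, 134.5]
By sides: Isosceles, By angles: Right

Isosceles, Right


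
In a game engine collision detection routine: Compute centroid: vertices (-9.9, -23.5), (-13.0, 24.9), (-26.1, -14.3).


Centroid = ((x_A+x_B+x_C)/3, (y_A+y_B+y_C)/3)
= (((-9.9)+(-13)+(-26.1))/3, ((-23.5)+24.9+(-14.3))/3)
= (-16.3333, -4.3)

(-16.3333, -4.3)


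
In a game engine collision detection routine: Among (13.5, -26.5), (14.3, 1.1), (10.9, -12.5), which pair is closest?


d(P0,P1) = 27.6116, d(P0,P2) = 14.2394, d(P1,P2) = 14.0186
Closest: P1 and P2

Closest pair: (14.3, 1.1) and (10.9, -12.5), distance = 14.0186


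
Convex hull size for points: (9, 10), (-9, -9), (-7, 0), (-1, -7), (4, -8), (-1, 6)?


Convex hull vertices (CCW): (-9, -9), (4, -8), (9, 10), (-1, 6), (-7, 0)
Count = 5

5


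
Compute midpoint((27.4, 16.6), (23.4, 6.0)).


M = ((27.4+23.4)/2, (16.6+6)/2)
= (25.4, 11.3)

(25.4, 11.3)


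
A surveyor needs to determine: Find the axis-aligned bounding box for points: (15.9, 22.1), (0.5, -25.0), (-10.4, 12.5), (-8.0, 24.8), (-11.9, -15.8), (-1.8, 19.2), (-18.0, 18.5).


x range: [-18, 15.9]
y range: [-25, 24.8]
Bounding box: (-18,-25) to (15.9,24.8)

(-18,-25) to (15.9,24.8)


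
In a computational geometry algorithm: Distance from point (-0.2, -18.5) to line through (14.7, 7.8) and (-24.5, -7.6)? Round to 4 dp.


|cross product| = 801.5
|line direction| = sqrt(1773.8) = 42.1165
Distance = 801.5/sqrt(1773.8) = 19.0305

19.0305


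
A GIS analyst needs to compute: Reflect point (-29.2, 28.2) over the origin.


Reflection over origin: (x,y) -> (-x,-y)
(-29.2, 28.2) -> (29.2, -28.2)

(29.2, -28.2)


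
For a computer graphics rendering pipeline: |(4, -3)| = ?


|u| = sqrt(4^2 + (-3)^2) = sqrt(25) = 5

5


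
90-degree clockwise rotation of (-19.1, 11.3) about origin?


90° CW: (x,y) -> (y, -x)
(-19.1,11.3) -> (11.3, 19.1)

(11.3, 19.1)


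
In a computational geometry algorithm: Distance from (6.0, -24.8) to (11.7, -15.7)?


dx=5.7, dy=9.1
d^2 = 5.7^2 + 9.1^2 = 115.3
d = sqrt(115.3) = 10.7378

10.7378


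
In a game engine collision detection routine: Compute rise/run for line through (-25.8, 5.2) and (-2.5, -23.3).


slope = (y2-y1)/(x2-x1) = ((-23.3)-5.2)/((-2.5)-(-25.8)) = (-28.5)/23.3 = -1.2232

-1.2232


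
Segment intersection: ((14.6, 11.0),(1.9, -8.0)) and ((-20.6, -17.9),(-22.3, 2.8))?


Cross products: d1=-777.77, d2=-482.58, d3=-301.77, d4=-596.96
d1*d2 < 0 and d3*d4 < 0? no

No, they don't intersect


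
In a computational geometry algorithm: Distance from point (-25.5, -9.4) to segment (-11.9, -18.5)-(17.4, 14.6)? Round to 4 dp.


Project P onto AB: t = 0 (clamped to [0,1])
Closest point on segment: (-11.9, -18.5)
Distance: 16.3637

16.3637


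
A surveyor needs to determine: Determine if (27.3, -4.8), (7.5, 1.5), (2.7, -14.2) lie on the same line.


Cross product: (7.5-27.3)*((-14.2)-(-4.8)) - (1.5-(-4.8))*(2.7-27.3)
= 341.1

No, not collinear


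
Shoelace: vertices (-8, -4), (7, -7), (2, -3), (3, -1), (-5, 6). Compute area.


Shoelace sum: ((-8)*(-7) - 7*(-4)) + (7*(-3) - 2*(-7)) + (2*(-1) - 3*(-3)) + (3*6 - (-5)*(-1)) + ((-5)*(-4) - (-8)*6)
= 165
Area = |165|/2 = 82.5

82.5


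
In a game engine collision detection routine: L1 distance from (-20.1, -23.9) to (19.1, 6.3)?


|(-20.1)-19.1| + |(-23.9)-6.3| = 39.2 + 30.2 = 69.4

69.4


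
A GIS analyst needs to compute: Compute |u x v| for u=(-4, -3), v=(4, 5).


|u x v| = |(-4)*5 - (-3)*4|
= |(-20) - (-12)| = 8

8


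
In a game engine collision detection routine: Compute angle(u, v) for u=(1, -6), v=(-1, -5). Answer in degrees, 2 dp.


u.v = 29, |u| = sqrt(37) = 6.0828, |v| = sqrt(26) = 5.099
cos(theta) = u.v/(|u||v|) = 29/sqrt(962) = 0.934998
theta = acos(0.934998) = 20.77 degrees

20.77 degrees


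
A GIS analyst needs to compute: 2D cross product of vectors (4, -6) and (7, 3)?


u x v = u_x*v_y - u_y*v_x = 4*3 - (-6)*7
= 12 - (-42) = 54

54


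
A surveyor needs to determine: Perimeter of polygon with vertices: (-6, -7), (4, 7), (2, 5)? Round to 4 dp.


Sides: (-6, -7)->(4, 7): sqrt(296) = 17.204651, (4, 7)->(2, 5): sqrt(8) = 2.828427, (2, 5)->(-6, -7): sqrt(208) = 14.422205
Sum = 34.455283
Perimeter = 34.4553

34.4553


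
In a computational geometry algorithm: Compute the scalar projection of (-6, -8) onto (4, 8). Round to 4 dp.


u.v = -88, |v| = sqrt(80) = 8.9443
Scalar projection = u.v / |v| = -88 / sqrt(80) = -9.8387

-9.8387


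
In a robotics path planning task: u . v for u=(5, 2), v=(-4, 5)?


u . v = u_x*v_x + u_y*v_y = 5*(-4) + 2*5
= (-20) + 10 = -10

-10


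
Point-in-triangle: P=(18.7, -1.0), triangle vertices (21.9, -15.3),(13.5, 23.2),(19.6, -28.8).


Cross products: AB x AP = 3.08, BC x BP = 122.78, CA x CP = 76.09
All same sign? yes

Yes, inside


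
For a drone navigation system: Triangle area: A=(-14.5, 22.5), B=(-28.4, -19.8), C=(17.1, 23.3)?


Area = |x_A(y_B-y_C) + x_B(y_C-y_A) + x_C(y_A-y_B)|/2
= |624.95 + (-22.72) + 723.33|/2
= 1325.56/2 = 662.78

662.78


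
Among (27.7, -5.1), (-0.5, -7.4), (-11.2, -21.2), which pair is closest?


d(P0,P1) = 28.2936, d(P0,P2) = 42.1001, d(P1,P2) = 17.4622
Closest: P1 and P2

Closest pair: (-0.5, -7.4) and (-11.2, -21.2), distance = 17.4622


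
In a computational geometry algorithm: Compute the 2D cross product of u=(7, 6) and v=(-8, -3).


u x v = u_x*v_y - u_y*v_x = 7*(-3) - 6*(-8)
= (-21) - (-48) = 27

27


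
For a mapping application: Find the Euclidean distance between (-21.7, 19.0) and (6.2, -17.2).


dx=27.9, dy=-36.2
d^2 = 27.9^2 + (-36.2)^2 = 2088.85
d = sqrt(2088.85) = 45.7039

45.7039


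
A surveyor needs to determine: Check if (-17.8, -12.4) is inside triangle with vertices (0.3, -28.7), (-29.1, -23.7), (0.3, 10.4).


Cross products: AB x AP = -388.72, BC x BP = -53.11, CA x CP = -707.71
All same sign? yes

Yes, inside


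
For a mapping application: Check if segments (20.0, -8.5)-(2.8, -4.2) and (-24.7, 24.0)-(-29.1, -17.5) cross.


Cross products: d1=1998.05, d2=1265.33, d3=-366.79, d4=365.93
d1*d2 < 0 and d3*d4 < 0? no

No, they don't intersect


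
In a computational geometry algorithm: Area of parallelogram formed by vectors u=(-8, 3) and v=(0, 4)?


|u x v| = |(-8)*4 - 3*0|
= |(-32) - 0| = 32

32


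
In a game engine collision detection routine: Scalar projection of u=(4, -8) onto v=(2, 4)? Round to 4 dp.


u.v = -24, |v| = sqrt(20) = 4.4721
Scalar projection = u.v / |v| = -24 / sqrt(20) = -5.3666

-5.3666


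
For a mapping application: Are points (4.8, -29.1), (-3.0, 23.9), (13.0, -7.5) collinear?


Cross product: ((-3)-4.8)*((-7.5)-(-29.1)) - (23.9-(-29.1))*(13-4.8)
= -603.08

No, not collinear


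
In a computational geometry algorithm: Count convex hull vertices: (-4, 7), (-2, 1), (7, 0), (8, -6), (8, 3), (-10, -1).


Convex hull vertices (CCW): (-10, -1), (8, -6), (8, 3), (-4, 7)
Count = 4

4


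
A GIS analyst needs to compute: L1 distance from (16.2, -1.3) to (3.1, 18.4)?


|16.2-3.1| + |(-1.3)-18.4| = 13.1 + 19.7 = 32.8

32.8


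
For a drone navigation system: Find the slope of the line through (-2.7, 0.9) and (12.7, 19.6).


slope = (y2-y1)/(x2-x1) = (19.6-0.9)/(12.7-(-2.7)) = 18.7/15.4 = 1.2143

1.2143


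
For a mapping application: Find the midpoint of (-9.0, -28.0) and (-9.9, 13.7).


M = (((-9)+(-9.9))/2, ((-28)+13.7)/2)
= (-9.45, -7.15)

(-9.45, -7.15)


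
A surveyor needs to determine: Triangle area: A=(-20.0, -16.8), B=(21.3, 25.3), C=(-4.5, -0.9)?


Area = |x_A(y_B-y_C) + x_B(y_C-y_A) + x_C(y_A-y_B)|/2
= |(-524) + 338.67 + 189.45|/2
= 4.12/2 = 2.06

2.06


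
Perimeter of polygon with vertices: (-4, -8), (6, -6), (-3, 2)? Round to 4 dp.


Sides: (-4, -8)->(6, -6): sqrt(104) = 10.198039, (6, -6)->(-3, 2): sqrt(145) = 12.041595, (-3, 2)->(-4, -8): sqrt(101) = 10.049876
Sum = 32.28951
Perimeter = 32.2895

32.2895


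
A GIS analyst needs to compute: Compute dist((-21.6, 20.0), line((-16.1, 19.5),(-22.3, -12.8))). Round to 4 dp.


|cross product| = 180.75
|line direction| = sqrt(1081.73) = 32.8897
Distance = 180.75/sqrt(1081.73) = 5.4956

5.4956


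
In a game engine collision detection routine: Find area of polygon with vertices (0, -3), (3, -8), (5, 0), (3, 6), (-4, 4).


Shoelace sum: (0*(-8) - 3*(-3)) + (3*0 - 5*(-8)) + (5*6 - 3*0) + (3*4 - (-4)*6) + ((-4)*(-3) - 0*4)
= 127
Area = |127|/2 = 63.5

63.5


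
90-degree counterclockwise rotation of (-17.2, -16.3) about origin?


90° CCW: (x,y) -> (-y, x)
(-17.2,-16.3) -> (16.3, -17.2)

(16.3, -17.2)


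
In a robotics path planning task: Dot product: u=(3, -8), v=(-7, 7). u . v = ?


u . v = u_x*v_x + u_y*v_y = 3*(-7) + (-8)*7
= (-21) + (-56) = -77

-77


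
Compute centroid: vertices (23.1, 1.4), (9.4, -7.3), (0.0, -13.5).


Centroid = ((x_A+x_B+x_C)/3, (y_A+y_B+y_C)/3)
= ((23.1+9.4+0)/3, (1.4+(-7.3)+(-13.5))/3)
= (10.8333, -6.4667)

(10.8333, -6.4667)


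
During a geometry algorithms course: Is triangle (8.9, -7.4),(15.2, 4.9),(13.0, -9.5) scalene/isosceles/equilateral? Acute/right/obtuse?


Side lengths squared: AB^2=190.98, BC^2=212.2, CA^2=21.22
Sorted: [21.22, 190.98, 212.2]
By sides: Scalene, By angles: Right

Scalene, Right


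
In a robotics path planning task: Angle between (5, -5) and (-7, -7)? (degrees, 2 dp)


u.v = 0, |u| = sqrt(50) = 7.0711, |v| = sqrt(98) = 9.8995
cos(theta) = u.v/(|u||v|) = 0/sqrt(4900) = 0
theta = acos(0) = 90 degrees

90 degrees


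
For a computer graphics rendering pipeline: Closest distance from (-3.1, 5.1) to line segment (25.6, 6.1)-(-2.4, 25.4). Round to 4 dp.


Project P onto AB: t = 0.6782 (clamped to [0,1])
Closest point on segment: (6.6112, 19.1887)
Distance: 17.1114

17.1114


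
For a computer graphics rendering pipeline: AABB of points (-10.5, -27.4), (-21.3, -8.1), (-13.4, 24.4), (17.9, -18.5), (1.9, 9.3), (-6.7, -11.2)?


x range: [-21.3, 17.9]
y range: [-27.4, 24.4]
Bounding box: (-21.3,-27.4) to (17.9,24.4)

(-21.3,-27.4) to (17.9,24.4)


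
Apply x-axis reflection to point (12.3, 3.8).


Reflection over x-axis: (x,y) -> (x,-y)
(12.3, 3.8) -> (12.3, -3.8)

(12.3, -3.8)


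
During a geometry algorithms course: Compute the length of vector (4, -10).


|u| = sqrt(4^2 + (-10)^2) = sqrt(116) = 10.7703

10.7703


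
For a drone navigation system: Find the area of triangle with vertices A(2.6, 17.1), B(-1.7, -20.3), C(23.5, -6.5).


Area = |x_A(y_B-y_C) + x_B(y_C-y_A) + x_C(y_A-y_B)|/2
= |(-35.88) + 40.12 + 878.9|/2
= 883.14/2 = 441.57

441.57


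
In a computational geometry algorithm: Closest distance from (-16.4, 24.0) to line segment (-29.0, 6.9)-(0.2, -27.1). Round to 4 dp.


Project P onto AB: t = 0 (clamped to [0,1])
Closest point on segment: (-29, 6.9)
Distance: 21.2408

21.2408


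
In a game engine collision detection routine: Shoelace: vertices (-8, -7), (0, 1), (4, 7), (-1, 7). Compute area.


Shoelace sum: ((-8)*1 - 0*(-7)) + (0*7 - 4*1) + (4*7 - (-1)*7) + ((-1)*(-7) - (-8)*7)
= 86
Area = |86|/2 = 43

43


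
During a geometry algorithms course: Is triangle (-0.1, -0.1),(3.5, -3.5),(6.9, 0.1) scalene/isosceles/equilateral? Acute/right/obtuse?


Side lengths squared: AB^2=24.52, BC^2=24.52, CA^2=49.04
Sorted: [24.52, 24.52, 49.04]
By sides: Isosceles, By angles: Right

Isosceles, Right


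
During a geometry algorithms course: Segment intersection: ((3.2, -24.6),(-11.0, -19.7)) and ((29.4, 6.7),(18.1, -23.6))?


Cross products: d1=-440.17, d2=-925.8, d3=-572.84, d4=-87.21
d1*d2 < 0 and d3*d4 < 0? no

No, they don't intersect


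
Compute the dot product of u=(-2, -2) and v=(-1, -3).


u . v = u_x*v_x + u_y*v_y = (-2)*(-1) + (-2)*(-3)
= 2 + 6 = 8

8


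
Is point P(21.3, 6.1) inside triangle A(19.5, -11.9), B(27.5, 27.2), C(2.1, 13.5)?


Cross products: AB x AP = 73.62, BC x BP = 451, CA x CP = 358.92
All same sign? yes

Yes, inside


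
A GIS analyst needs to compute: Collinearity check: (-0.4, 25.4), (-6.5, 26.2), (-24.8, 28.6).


Cross product: ((-6.5)-(-0.4))*(28.6-25.4) - (26.2-25.4)*((-24.8)-(-0.4))
= 0

Yes, collinear


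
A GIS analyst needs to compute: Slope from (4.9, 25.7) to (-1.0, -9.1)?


slope = (y2-y1)/(x2-x1) = ((-9.1)-25.7)/((-1)-4.9) = (-34.8)/(-5.9) = 5.8983

5.8983


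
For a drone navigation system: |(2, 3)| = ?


|u| = sqrt(2^2 + 3^2) = sqrt(13) = 3.6056

3.6056


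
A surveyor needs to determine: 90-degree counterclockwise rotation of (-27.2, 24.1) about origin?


90° CCW: (x,y) -> (-y, x)
(-27.2,24.1) -> (-24.1, -27.2)

(-24.1, -27.2)


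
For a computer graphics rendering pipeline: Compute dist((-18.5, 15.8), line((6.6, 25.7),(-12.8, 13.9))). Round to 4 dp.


|cross product| = 104.12
|line direction| = sqrt(515.6) = 22.7068
Distance = 104.12/sqrt(515.6) = 4.5854

4.5854


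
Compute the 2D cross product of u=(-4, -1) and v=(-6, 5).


u x v = u_x*v_y - u_y*v_x = (-4)*5 - (-1)*(-6)
= (-20) - 6 = -26

-26


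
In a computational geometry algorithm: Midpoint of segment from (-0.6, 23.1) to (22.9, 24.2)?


M = (((-0.6)+22.9)/2, (23.1+24.2)/2)
= (11.15, 23.65)

(11.15, 23.65)


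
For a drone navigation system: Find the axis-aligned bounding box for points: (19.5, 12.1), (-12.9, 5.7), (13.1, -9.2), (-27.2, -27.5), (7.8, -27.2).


x range: [-27.2, 19.5]
y range: [-27.5, 12.1]
Bounding box: (-27.2,-27.5) to (19.5,12.1)

(-27.2,-27.5) to (19.5,12.1)


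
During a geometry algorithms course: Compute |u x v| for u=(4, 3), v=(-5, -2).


|u x v| = |4*(-2) - 3*(-5)|
= |(-8) - (-15)| = 7

7


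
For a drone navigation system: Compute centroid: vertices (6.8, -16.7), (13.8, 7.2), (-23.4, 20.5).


Centroid = ((x_A+x_B+x_C)/3, (y_A+y_B+y_C)/3)
= ((6.8+13.8+(-23.4))/3, ((-16.7)+7.2+20.5)/3)
= (-0.9333, 3.6667)

(-0.9333, 3.6667)


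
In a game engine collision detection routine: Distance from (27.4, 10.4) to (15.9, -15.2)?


dx=-11.5, dy=-25.6
d^2 = (-11.5)^2 + (-25.6)^2 = 787.61
d = sqrt(787.61) = 28.0644

28.0644


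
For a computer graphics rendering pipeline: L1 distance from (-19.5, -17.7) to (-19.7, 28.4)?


|(-19.5)-(-19.7)| + |(-17.7)-28.4| = 0.2 + 46.1 = 46.3

46.3


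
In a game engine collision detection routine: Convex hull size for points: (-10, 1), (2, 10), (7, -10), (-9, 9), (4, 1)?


Convex hull vertices (CCW): (-10, 1), (7, -10), (2, 10), (-9, 9)
Count = 4

4


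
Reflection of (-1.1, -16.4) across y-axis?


Reflection over y-axis: (x,y) -> (-x,y)
(-1.1, -16.4) -> (1.1, -16.4)

(1.1, -16.4)


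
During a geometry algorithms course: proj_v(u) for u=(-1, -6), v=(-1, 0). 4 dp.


u.v = 1, |v| = sqrt(1) = 1
Scalar projection = u.v / |v| = 1 / sqrt(1) = 1

1


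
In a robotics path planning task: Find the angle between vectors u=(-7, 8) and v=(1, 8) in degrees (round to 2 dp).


u.v = 57, |u| = sqrt(113) = 10.6301, |v| = sqrt(65) = 8.0623
cos(theta) = u.v/(|u||v|) = 57/sqrt(7345) = 0.665088
theta = acos(0.665088) = 48.31 degrees

48.31 degrees


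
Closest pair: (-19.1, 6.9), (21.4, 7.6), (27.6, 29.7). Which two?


d(P0,P1) = 40.506, d(P0,P2) = 51.9685, d(P1,P2) = 22.9532
Closest: P1 and P2

Closest pair: (21.4, 7.6) and (27.6, 29.7), distance = 22.9532


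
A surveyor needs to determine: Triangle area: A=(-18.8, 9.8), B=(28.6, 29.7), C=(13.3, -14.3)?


Area = |x_A(y_B-y_C) + x_B(y_C-y_A) + x_C(y_A-y_B)|/2
= |(-827.2) + (-689.26) + (-264.67)|/2
= 1781.13/2 = 890.565

890.565


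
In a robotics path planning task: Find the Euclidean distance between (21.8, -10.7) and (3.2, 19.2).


dx=-18.6, dy=29.9
d^2 = (-18.6)^2 + 29.9^2 = 1239.97
d = sqrt(1239.97) = 35.2132

35.2132
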